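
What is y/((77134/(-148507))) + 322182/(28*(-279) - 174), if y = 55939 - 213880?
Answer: 31214921115399/102665354 ≈ 3.0405e+5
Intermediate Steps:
y = -157941
y/((77134/(-148507))) + 322182/(28*(-279) - 174) = -157941/(77134/(-148507)) + 322182/(28*(-279) - 174) = -157941/(77134*(-1/148507)) + 322182/(-7812 - 174) = -157941/(-77134/148507) + 322182/(-7986) = -157941*(-148507/77134) + 322182*(-1/7986) = 23455344087/77134 - 53697/1331 = 31214921115399/102665354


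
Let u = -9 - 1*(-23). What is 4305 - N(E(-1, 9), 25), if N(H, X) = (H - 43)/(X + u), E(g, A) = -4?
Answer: 167942/39 ≈ 4306.2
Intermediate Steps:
u = 14 (u = -9 + 23 = 14)
N(H, X) = (-43 + H)/(14 + X) (N(H, X) = (H - 43)/(X + 14) = (-43 + H)/(14 + X))
4305 - N(E(-1, 9), 25) = 4305 - (-43 - 4)/(14 + 25) = 4305 - (-47)/39 = 4305 - 1*(-47/39) = 4305 + 47/39 = 167942/39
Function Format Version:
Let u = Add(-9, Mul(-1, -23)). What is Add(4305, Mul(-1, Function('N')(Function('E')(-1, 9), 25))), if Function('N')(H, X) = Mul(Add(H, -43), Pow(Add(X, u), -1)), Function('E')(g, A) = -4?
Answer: Rational(167942, 39) ≈ 4306.2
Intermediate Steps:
u = 14 (u = Add(-9, 23) = 14)
Function('N')(H, X) = Mul(Pow(Add(14, X), -1), Add(-43, H)) (Function('N')(H, X) = Mul(Add(H, -43), Pow(Add(X, 14), -1)) = Mul(Add(-43, H), Pow(Add(14, X), -1)) = Mul(Pow(Add(14, X), -1), Add(-43, H)))
Add(4305, Mul(-1, Function('N')(Function('E')(-1, 9), 25))) = Add(4305, Mul(-1, Mul(Pow(Add(14, 25), -1), Add(-43, -4)))) = Add(4305, Mul(-1, Mul(Pow(39, -1), -47))) = Add(4305, Mul(-1, Mul(Rational(1, 39), -47))) = Add(4305, Mul(-1, Rational(-47, 39))) = Add(4305, Rational(47, 39)) = Rational(167942, 39)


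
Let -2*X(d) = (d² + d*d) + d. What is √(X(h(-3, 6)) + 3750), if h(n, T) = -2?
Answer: √3747 ≈ 61.213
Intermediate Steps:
X(d) = -d² - d/2 (X(d) = -((d² + d*d) + d)/2 = -((d² + d²) + d)/2 = -(2*d² + d)/2 = -(d + 2*d²)/2 = -d² - d/2)
√(X(h(-3, 6)) + 3750) = √(-1*(-2)*(½ - 2) + 3750) = √(-1*(-2)*(-3/2) + 3750) = √(-3 + 3750) = √3747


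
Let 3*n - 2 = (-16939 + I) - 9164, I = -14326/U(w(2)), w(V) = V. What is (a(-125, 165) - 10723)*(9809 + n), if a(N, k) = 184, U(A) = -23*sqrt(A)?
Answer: -11684238 - 25163619*sqrt(2)/23 ≈ -1.3231e+7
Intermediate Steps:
I = 7163*sqrt(2)/23 (I = -14326*(-sqrt(2)/46) = -(-7163)*sqrt(2)/23 = 7163*sqrt(2)/23 ≈ 440.44)
n = -26101/3 + 7163*sqrt(2)/69 (n = 2/3 + ((-16939 + 7163*sqrt(2)/23) - 9164)/3 = 2/3 + (-26103 + 7163*sqrt(2)/23)/3 = 2/3 + (-8701 + 7163*sqrt(2)/69) = -26101/3 + 7163*sqrt(2)/69 ≈ -8553.5)
(a(-125, 165) - 10723)*(9809 + n) = (184 - 10723)*(9809 + (-26101/3 + 7163*sqrt(2)/69)) = -10539*(3326/3 + 7163*sqrt(2)/69) = -11684238 - 25163619*sqrt(2)/23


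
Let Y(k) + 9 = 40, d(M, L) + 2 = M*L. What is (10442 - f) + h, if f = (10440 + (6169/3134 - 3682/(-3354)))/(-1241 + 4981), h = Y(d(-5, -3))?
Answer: 205806437645333/19656385320 ≈ 10470.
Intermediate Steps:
d(M, L) = -2 + L*M (d(M, L) = -2 + M*L = -2 + L*M)
Y(k) = 31 (Y(k) = -9 + 40 = 31)
h = 31
f = 54885811027/19656385320 (f = (10440 + (6169*(1/3134) - 3682*(-1/3354)))/3740 = (10440 + (6169/3134 + 1841/1677))*(1/3740) = (10440 + 16115107/5255718)*(1/3740) = (54885811027/5255718)*(1/3740) = 54885811027/19656385320 ≈ 2.7923)
(10442 - f) + h = (10442 - 1*54885811027/19656385320) + 31 = (10442 - 54885811027/19656385320) + 31 = 205197089700413/19656385320 + 31 = 205806437645333/19656385320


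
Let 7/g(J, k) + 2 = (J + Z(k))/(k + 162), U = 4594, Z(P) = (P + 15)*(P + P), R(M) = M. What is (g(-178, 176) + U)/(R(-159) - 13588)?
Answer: -11728573/35096091 ≈ -0.33418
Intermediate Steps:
Z(P) = 2*P*(15 + P) (Z(P) = (15 + P)*(2*P) = 2*P*(15 + P))
g(J, k) = 7/(-2 + (J + 2*k*(15 + k))/(162 + k)) (g(J, k) = 7/(-2 + (J + 2*k*(15 + k))/(k + 162)) = 7/(-2 + (J + 2*k*(15 + k))/(162 + k)))
(g(-178, 176) + U)/(R(-159) - 13588) = (7*(162 + 176)/(-324 - 178 + 2*176**2 + 28*176) + 4594)/(-159 - 13588) = (7*338/(-324 - 178 + 2*30976 + 4928) + 4594)/(-13747) = (7*338/(-324 - 178 + 61952 + 4928) + 4594)*(-1/13747) = (7*338/66378 + 4594)*(-1/13747) = (7*(1/66378)*338 + 4594)*(-1/13747) = (91/2553 + 4594)*(-1/13747) = (11728573/2553)*(-1/13747) = -11728573/35096091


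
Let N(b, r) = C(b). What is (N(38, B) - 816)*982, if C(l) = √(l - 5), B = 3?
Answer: -801312 + 982*√33 ≈ -7.9567e+5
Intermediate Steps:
C(l) = √(-5 + l)
N(b, r) = √(-5 + b)
(N(38, B) - 816)*982 = (√(-5 + 38) - 816)*982 = (√33 - 816)*982 = (-816 + √33)*982 = -801312 + 982*√33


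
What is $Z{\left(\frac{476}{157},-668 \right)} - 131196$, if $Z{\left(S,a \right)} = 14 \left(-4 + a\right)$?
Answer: $-140604$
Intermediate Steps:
$Z{\left(S,a \right)} = -56 + 14 a$
$Z{\left(\frac{476}{157},-668 \right)} - 131196 = \left(-56 + 14 \left(-668\right)\right) - 131196 = \left(-56 - 9352\right) - 131196 = -9408 - 131196 = -140604$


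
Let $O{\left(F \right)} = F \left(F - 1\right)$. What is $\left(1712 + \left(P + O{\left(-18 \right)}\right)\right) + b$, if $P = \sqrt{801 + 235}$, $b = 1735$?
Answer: $3789 + 2 \sqrt{259} \approx 3821.2$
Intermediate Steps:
$O{\left(F \right)} = F \left(-1 + F\right)$
$P = 2 \sqrt{259}$ ($P = \sqrt{1036} = 2 \sqrt{259} \approx 32.187$)
$\left(1712 + \left(P + O{\left(-18 \right)}\right)\right) + b = \left(1712 - \left(- 2 \sqrt{259} + 18 \left(-1 - 18\right)\right)\right) + 1735 = \left(1712 + \left(2 \sqrt{259} - -342\right)\right) + 1735 = \left(1712 + \left(2 \sqrt{259} + 342\right)\right) + 1735 = \left(1712 + \left(342 + 2 \sqrt{259}\right)\right) + 1735 = \left(2054 + 2 \sqrt{259}\right) + 1735 = 3789 + 2 \sqrt{259}$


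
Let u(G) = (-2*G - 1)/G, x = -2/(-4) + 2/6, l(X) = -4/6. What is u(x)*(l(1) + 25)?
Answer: -1168/15 ≈ -77.867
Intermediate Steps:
l(X) = -⅔ (l(X) = -4*⅙ = -⅔)
x = ⅚ (x = -2*(-¼) + 2*(⅙) = ½ + ⅓ = ⅚ ≈ 0.83333)
u(G) = (-1 - 2*G)/G
u(x)*(l(1) + 25) = (-2 - 1/⅚)*(-⅔ + 25) = (-2 - 1*6/5)*(73/3) = (-2 - 6/5)*(73/3) = -16/5*73/3 = -1168/15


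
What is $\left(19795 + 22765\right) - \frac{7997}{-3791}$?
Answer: $\frac{161352957}{3791} \approx 42562.0$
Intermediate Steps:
$\left(19795 + 22765\right) - \frac{7997}{-3791} = 42560 - 7997 \left(- \frac{1}{3791}\right) = 42560 - - \frac{7997}{3791} = 42560 + \frac{7997}{3791} = \frac{161352957}{3791}$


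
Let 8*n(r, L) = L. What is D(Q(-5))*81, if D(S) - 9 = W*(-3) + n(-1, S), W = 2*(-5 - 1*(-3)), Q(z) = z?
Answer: 13203/8 ≈ 1650.4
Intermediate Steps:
n(r, L) = L/8
W = -4 (W = 2*(-5 + 3) = 2*(-2) = -4)
D(S) = 21 + S/8 (D(S) = 9 + (-4*(-3) + S/8) = 9 + (12 + S/8) = 21 + S/8)
D(Q(-5))*81 = (21 + (⅛)*(-5))*81 = (21 - 5/8)*81 = (163/8)*81 = 13203/8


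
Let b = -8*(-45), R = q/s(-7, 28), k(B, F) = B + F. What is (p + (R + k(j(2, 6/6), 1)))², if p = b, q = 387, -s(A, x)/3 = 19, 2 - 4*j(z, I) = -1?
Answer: 727758529/5776 ≈ 1.2600e+5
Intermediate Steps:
j(z, I) = ¾ (j(z, I) = ½ - ¼*(-1) = ½ + ¼ = ¾)
s(A, x) = -57 (s(A, x) = -3*19 = -57)
R = -129/19 (R = 387/(-57) = 387*(-1/57) = -129/19 ≈ -6.7895)
b = 360
p = 360
(p + (R + k(j(2, 6/6), 1)))² = (360 + (-129/19 + (¾ + 1)))² = (360 + (-129/19 + 7/4))² = (360 - 383/76)² = (26977/76)² = 727758529/5776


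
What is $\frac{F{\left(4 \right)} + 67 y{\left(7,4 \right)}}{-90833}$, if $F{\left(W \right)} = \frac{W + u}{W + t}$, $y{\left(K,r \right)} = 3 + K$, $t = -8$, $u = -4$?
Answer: $- \frac{670}{90833} \approx -0.0073762$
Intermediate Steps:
$F{\left(W \right)} = \frac{-4 + W}{-8 + W}$ ($F{\left(W \right)} = \frac{W - 4}{W - 8} = \frac{-4 + W}{-8 + W}$)
$\frac{F{\left(4 \right)} + 67 y{\left(7,4 \right)}}{-90833} = \frac{\frac{-4 + 4}{-8 + 4} + 67 \left(3 + 7\right)}{-90833} = \left(\frac{1}{-4} \cdot 0 + 67 \cdot 10\right) \left(- \frac{1}{90833}\right) = \left(\left(- \frac{1}{4}\right) 0 + 670\right) \left(- \frac{1}{90833}\right) = \left(0 + 670\right) \left(- \frac{1}{90833}\right) = 670 \left(- \frac{1}{90833}\right) = - \frac{670}{90833}$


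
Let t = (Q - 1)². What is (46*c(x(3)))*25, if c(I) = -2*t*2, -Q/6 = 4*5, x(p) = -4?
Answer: -67348600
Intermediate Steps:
Q = -120 (Q = -24*5 = -6*20 = -120)
t = 14641 (t = (-120 - 1)² = (-121)² = 14641)
c(I) = -58564 (c(I) = -2*14641*2 = -29282*2 = -58564)
(46*c(x(3)))*25 = (46*(-58564))*25 = -2693944*25 = -67348600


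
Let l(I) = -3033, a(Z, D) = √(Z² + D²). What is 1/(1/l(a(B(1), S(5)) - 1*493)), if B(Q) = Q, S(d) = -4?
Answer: -3033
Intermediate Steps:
a(Z, D) = √(D² + Z²)
1/(1/l(a(B(1), S(5)) - 1*493)) = 1/(1/(-3033)) = 1/(-1/3033) = -3033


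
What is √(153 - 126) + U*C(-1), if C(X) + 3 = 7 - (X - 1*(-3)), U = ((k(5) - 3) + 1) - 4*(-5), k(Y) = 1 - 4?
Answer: 30 + 3*√3 ≈ 35.196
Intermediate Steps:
k(Y) = -3
U = 15 (U = ((-3 - 3) + 1) - 4*(-5) = (-6 + 1) + 20 = -5 + 20 = 15)
C(X) = 1 - X (C(X) = -3 + (7 - (X - 1*(-3))) = -3 + (7 - (X + 3)) = -3 + (7 - (3 + X)) = -3 + (7 + (-3 - X)) = -3 + (4 - X) = 1 - X)
√(153 - 126) + U*C(-1) = √(153 - 126) + 15*(1 - 1*(-1)) = √27 + 15*(1 + 1) = 3*√3 + 15*2 = 3*√3 + 30 = 30 + 3*√3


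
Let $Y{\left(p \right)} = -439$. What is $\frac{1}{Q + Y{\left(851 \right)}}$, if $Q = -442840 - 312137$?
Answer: $- \frac{1}{755416} \approx -1.3238 \cdot 10^{-6}$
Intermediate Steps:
$Q = -754977$
$\frac{1}{Q + Y{\left(851 \right)}} = \frac{1}{-754977 - 439} = \frac{1}{-755416} = - \frac{1}{755416}$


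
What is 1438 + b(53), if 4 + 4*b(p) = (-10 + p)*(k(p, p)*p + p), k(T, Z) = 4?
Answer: 17143/4 ≈ 4285.8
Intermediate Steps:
b(p) = -1 + 5*p*(-10 + p)/4 (b(p) = -1 + ((-10 + p)*(4*p + p))/4 = -1 + ((-10 + p)*(5*p))/4 = -1 + (5*p*(-10 + p))/4 = -1 + 5*p*(-10 + p)/4)
1438 + b(53) = 1438 + (-1 - 25/2*53 + (5/4)*53**2) = 1438 + (-1 - 1325/2 + (5/4)*2809) = 1438 + (-1 - 1325/2 + 14045/4) = 1438 + 11391/4 = 17143/4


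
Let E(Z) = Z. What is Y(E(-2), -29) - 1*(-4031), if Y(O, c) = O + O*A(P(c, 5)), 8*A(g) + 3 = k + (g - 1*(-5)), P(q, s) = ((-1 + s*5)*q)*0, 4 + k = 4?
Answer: 8057/2 ≈ 4028.5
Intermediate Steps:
k = 0 (k = -4 + 4 = 0)
P(q, s) = 0 (P(q, s) = ((-1 + 5*s)*q)*0 = (q*(-1 + 5*s))*0 = 0)
A(g) = 1/4 + g/8 (A(g) = -3/8 + (0 + (g - 1*(-5)))/8 = -3/8 + (0 + (g + 5))/8 = -3/8 + (0 + (5 + g))/8 = -3/8 + (5 + g)/8 = -3/8 + (5/8 + g/8) = 1/4 + g/8)
Y(O, c) = 5*O/4 (Y(O, c) = O + O*(1/4 + (1/8)*0) = O + O*(1/4 + 0) = O + O*(1/4) = O + O/4 = 5*O/4)
Y(E(-2), -29) - 1*(-4031) = (5/4)*(-2) - 1*(-4031) = -5/2 + 4031 = 8057/2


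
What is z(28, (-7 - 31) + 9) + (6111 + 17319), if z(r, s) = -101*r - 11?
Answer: 20591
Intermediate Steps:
z(r, s) = -11 - 101*r
z(28, (-7 - 31) + 9) + (6111 + 17319) = (-11 - 101*28) + (6111 + 17319) = (-11 - 2828) + 23430 = -2839 + 23430 = 20591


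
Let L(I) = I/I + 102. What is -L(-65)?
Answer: -103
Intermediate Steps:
L(I) = 103 (L(I) = 1 + 102 = 103)
-L(-65) = -1*103 = -103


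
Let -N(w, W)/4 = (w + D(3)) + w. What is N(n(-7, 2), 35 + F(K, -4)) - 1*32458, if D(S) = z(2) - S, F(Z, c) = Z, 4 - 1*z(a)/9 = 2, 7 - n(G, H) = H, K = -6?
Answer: -32558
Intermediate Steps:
n(G, H) = 7 - H
z(a) = 18 (z(a) = 36 - 9*2 = 36 - 18 = 18)
D(S) = 18 - S
N(w, W) = -60 - 8*w (N(w, W) = -4*((w + (18 - 1*3)) + w) = -4*((w + (18 - 3)) + w) = -4*((w + 15) + w) = -4*((15 + w) + w) = -4*(15 + 2*w) = -60 - 8*w)
N(n(-7, 2), 35 + F(K, -4)) - 1*32458 = (-60 - 8*(7 - 1*2)) - 1*32458 = (-60 - 8*(7 - 2)) - 32458 = (-60 - 8*5) - 32458 = (-60 - 40) - 32458 = -100 - 32458 = -32558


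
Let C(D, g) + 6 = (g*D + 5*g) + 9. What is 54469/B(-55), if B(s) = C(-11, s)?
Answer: 54469/333 ≈ 163.57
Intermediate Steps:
C(D, g) = 3 + 5*g + D*g (C(D, g) = -6 + ((g*D + 5*g) + 9) = -6 + ((D*g + 5*g) + 9) = -6 + ((5*g + D*g) + 9) = -6 + (9 + 5*g + D*g) = 3 + 5*g + D*g)
B(s) = 3 - 6*s (B(s) = 3 + 5*s - 11*s = 3 - 6*s)
54469/B(-55) = 54469/(3 - 6*(-55)) = 54469/(3 + 330) = 54469/333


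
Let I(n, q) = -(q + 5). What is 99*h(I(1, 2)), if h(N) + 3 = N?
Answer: -990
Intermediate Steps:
I(n, q) = -5 - q (I(n, q) = -(5 + q) = -5 - q)
h(N) = -3 + N
99*h(I(1, 2)) = 99*(-3 + (-5 - 1*2)) = 99*(-3 + (-5 - 2)) = 99*(-3 - 7) = 99*(-10) = -990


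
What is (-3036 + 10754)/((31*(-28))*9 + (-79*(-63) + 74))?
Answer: -7718/2761 ≈ -2.7954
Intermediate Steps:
(-3036 + 10754)/((31*(-28))*9 + (-79*(-63) + 74)) = 7718/(-868*9 + (4977 + 74)) = 7718/(-7812 + 5051) = 7718/(-2761) = 7718*(-1/2761) = -7718/2761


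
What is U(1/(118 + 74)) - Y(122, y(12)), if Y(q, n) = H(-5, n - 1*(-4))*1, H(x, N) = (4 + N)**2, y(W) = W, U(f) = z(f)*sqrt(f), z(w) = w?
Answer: -400 + sqrt(3)/4608 ≈ -400.00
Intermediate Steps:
U(f) = f**(3/2) (U(f) = f*sqrt(f) = f**(3/2))
Y(q, n) = (8 + n)**2 (Y(q, n) = (4 + (n - 1*(-4)))**2*1 = (4 + (n + 4))**2*1 = (4 + (4 + n))**2*1 = (8 + n)**2*1 = (8 + n)**2)
U(1/(118 + 74)) - Y(122, y(12)) = (1/(118 + 74))**(3/2) - (8 + 12)**2 = (1/192)**(3/2) - 1*20**2 = (1/192)**(3/2) - 1*400 = sqrt(3)/4608 - 400 = -400 + sqrt(3)/4608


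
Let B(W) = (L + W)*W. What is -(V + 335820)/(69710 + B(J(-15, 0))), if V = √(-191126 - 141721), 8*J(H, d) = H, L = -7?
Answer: -4298496/892501 - 192*I*√36983/4462505 ≈ -4.8162 - 0.0082742*I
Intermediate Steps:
J(H, d) = H/8
B(W) = W*(-7 + W) (B(W) = (-7 + W)*W = W*(-7 + W))
V = 3*I*√36983 (V = √(-332847) = 3*I*√36983 ≈ 576.93*I)
-(V + 335820)/(69710 + B(J(-15, 0))) = -(3*I*√36983 + 335820)/(69710 + ((⅛)*(-15))*(-7 + (⅛)*(-15))) = -(335820 + 3*I*√36983)/(69710 - 15*(-7 - 15/8)/8) = -(335820 + 3*I*√36983)/(69710 - 15/8*(-71/8)) = -(335820 + 3*I*√36983)/(69710 + 1065/64) = -(335820 + 3*I*√36983)/4462505/64 = -(335820 + 3*I*√36983)*64/4462505 = -(4298496/892501 + 192*I*√36983/4462505) = -4298496/892501 - 192*I*√36983/4462505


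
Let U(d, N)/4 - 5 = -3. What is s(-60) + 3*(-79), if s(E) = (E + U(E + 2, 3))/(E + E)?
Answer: -7097/30 ≈ -236.57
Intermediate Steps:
U(d, N) = 8 (U(d, N) = 20 + 4*(-3) = 20 - 12 = 8)
s(E) = (8 + E)/(2*E) (s(E) = (E + 8)/(E + E) = (8 + E)/((2*E)) = (8 + E)*(1/(2*E)) = (8 + E)/(2*E))
s(-60) + 3*(-79) = (½)*(8 - 60)/(-60) + 3*(-79) = (½)*(-1/60)*(-52) - 237 = 13/30 - 237 = -7097/30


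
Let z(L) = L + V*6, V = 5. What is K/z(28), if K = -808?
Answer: -404/29 ≈ -13.931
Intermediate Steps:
z(L) = 30 + L (z(L) = L + 5*6 = L + 30 = 30 + L)
K/z(28) = -808/(30 + 28) = -808/58 = -808*1/58 = -404/29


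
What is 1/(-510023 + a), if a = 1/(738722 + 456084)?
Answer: -1194806/609378540537 ≈ -1.9607e-6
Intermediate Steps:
a = 1/1194806 ≈ 8.3696e-7
1/(-510023 + a) = 1/(-510023 + 1/1194806) = 1/(-609378540537/1194806) = -1194806/609378540537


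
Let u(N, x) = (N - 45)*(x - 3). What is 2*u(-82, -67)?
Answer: 17780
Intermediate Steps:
u(N, x) = (-45 + N)*(-3 + x)
2*u(-82, -67) = 2*(135 - 45*(-67) - 3*(-82) - 82*(-67)) = 2*(135 + 3015 + 246 + 5494) = 2*8890 = 17780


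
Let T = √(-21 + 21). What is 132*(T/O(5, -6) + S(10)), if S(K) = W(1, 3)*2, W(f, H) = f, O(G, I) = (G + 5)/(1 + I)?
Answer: 264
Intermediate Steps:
O(G, I) = (5 + G)/(1 + I)
T = 0 (T = √0 = 0)
S(K) = 2 (S(K) = 1*2 = 2)
132*(T/O(5, -6) + S(10)) = 132*(0/(((5 + 5)/(1 - 6))) + 2) = 132*(0/((10/(-5))) + 2) = 132*(0/((-⅕*10)) + 2) = 132*(0/(-2) + 2) = 132*(0*(-½) + 2) = 132*(0 + 2) = 132*2 = 264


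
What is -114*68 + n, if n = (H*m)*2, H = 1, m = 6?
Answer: -7740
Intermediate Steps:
n = 12 (n = (1*6)*2 = 6*2 = 12)
-114*68 + n = -114*68 + 12 = -7752 + 12 = -7740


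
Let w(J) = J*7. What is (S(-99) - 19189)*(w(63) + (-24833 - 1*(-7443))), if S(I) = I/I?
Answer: 325217412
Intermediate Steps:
w(J) = 7*J
S(I) = 1
(S(-99) - 19189)*(w(63) + (-24833 - 1*(-7443))) = (1 - 19189)*(7*63 + (-24833 - 1*(-7443))) = -19188*(441 + (-24833 + 7443)) = -19188*(441 - 17390) = -19188*(-16949) = 325217412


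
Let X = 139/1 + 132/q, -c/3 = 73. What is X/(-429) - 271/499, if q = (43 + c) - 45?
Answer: -40956152/47309691 ≈ -0.86570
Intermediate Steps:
c = -219 (c = -3*73 = -219)
q = -221 (q = (43 - 219) - 45 = -176 - 45 = -221)
X = 30587/221 (X = 139/1 + 132/(-221) = 139*1 + 132*(-1/221) = 139 - 132/221 = 30587/221 ≈ 138.40)
X/(-429) - 271/499 = (30587/221)/(-429) - 271/499 = (30587/221)*(-1/429) - 271*1/499 = -30587/94809 - 271/499 = -40956152/47309691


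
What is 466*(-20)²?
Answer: 186400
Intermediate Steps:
466*(-20)² = 466*400 = 186400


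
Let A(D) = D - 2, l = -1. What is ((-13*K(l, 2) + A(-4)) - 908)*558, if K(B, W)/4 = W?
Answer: -568044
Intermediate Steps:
K(B, W) = 4*W
A(D) = -2 + D
((-13*K(l, 2) + A(-4)) - 908)*558 = ((-52*2 + (-2 - 4)) - 908)*558 = ((-13*8 - 6) - 908)*558 = ((-104 - 6) - 908)*558 = (-110 - 908)*558 = -1018*558 = -568044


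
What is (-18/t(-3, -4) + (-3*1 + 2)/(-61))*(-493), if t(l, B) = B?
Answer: -271643/122 ≈ -2226.6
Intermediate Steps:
(-18/t(-3, -4) + (-3*1 + 2)/(-61))*(-493) = (-18/(-4) + (-3*1 + 2)/(-61))*(-493) = (-18*(-¼) + (-3 + 2)*(-1/61))*(-493) = (9/2 - 1*(-1/61))*(-493) = (9/2 + 1/61)*(-493) = (551/122)*(-493) = -271643/122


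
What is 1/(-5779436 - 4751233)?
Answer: -1/10530669 ≈ -9.4961e-8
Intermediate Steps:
1/(-5779436 - 4751233) = 1/(-10530669) = -1/10530669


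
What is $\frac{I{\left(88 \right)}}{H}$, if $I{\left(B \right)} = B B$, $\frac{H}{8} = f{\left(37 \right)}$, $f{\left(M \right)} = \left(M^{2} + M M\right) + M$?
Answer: $\frac{968}{2775} \approx 0.34883$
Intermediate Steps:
$f{\left(M \right)} = M + 2 M^{2}$ ($f{\left(M \right)} = \left(M^{2} + M^{2}\right) + M = 2 M^{2} + M = M + 2 M^{2}$)
$H = 22200$ ($H = 8 \cdot 37 \left(1 + 2 \cdot 37\right) = 8 \cdot 37 \left(1 + 74\right) = 8 \cdot 37 \cdot 75 = 8 \cdot 2775 = 22200$)
$I{\left(B \right)} = B^{2}$
$\frac{I{\left(88 \right)}}{H} = \frac{88^{2}}{22200} = 7744 \cdot \frac{1}{22200} = \frac{968}{2775}$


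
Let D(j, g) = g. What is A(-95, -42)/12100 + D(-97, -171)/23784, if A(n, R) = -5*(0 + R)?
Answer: 48759/4796440 ≈ 0.010166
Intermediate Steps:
A(n, R) = -5*R
A(-95, -42)/12100 + D(-97, -171)/23784 = -5*(-42)/12100 - 171/23784 = 210*(1/12100) - 171*1/23784 = 21/1210 - 57/7928 = 48759/4796440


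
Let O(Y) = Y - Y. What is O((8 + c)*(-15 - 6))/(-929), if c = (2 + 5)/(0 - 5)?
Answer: 0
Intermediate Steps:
c = -7/5 (c = 7/(-5) = 7*(-⅕) = -7/5 ≈ -1.4000)
O(Y) = 0
O((8 + c)*(-15 - 6))/(-929) = 0/(-929) = 0*(-1/929) = 0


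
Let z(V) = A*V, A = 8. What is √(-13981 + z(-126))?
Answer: I*√14989 ≈ 122.43*I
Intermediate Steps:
z(V) = 8*V
√(-13981 + z(-126)) = √(-13981 + 8*(-126)) = √(-13981 - 1008) = √(-14989) = I*√14989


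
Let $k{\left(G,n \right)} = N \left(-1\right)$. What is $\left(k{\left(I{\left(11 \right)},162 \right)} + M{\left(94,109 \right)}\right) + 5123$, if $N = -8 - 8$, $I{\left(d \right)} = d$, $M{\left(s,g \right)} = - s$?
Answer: $5045$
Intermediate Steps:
$N = -16$ ($N = -8 - 8 = -16$)
$k{\left(G,n \right)} = 16$ ($k{\left(G,n \right)} = \left(-16\right) \left(-1\right) = 16$)
$\left(k{\left(I{\left(11 \right)},162 \right)} + M{\left(94,109 \right)}\right) + 5123 = \left(16 - 94\right) + 5123 = -78 + 5123 = 5045$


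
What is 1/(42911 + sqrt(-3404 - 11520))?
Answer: 42911/1841368845 - 2*I*sqrt(3731)/1841368845 ≈ 2.3304e-5 - 6.6344e-8*I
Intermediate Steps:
1/(42911 + sqrt(-3404 - 11520)) = 1/(42911 + sqrt(-14924)) = 1/(42911 + 2*I*sqrt(3731))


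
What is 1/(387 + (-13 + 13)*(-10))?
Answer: 1/387 ≈ 0.0025840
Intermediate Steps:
1/(387 + (-13 + 13)*(-10)) = 1/(387 + 0*(-10)) = 1/(387 + 0) = 1/387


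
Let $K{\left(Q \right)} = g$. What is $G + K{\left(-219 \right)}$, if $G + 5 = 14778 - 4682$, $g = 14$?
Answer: $10105$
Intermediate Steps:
$K{\left(Q \right)} = 14$
$G = 10091$ ($G = -5 + \left(14778 - 4682\right) = -5 + 10096 = 10091$)
$G + K{\left(-219 \right)} = 10091 + 14 = 10105$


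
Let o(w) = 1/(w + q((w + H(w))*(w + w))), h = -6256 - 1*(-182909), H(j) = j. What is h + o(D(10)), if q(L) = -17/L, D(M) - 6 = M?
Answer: 2891280675/16367 ≈ 1.7665e+5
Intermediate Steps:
D(M) = 6 + M
h = 176653 (h = -6256 + 182909 = 176653)
o(w) = 1/(w - 17/(4*w**2)) (o(w) = 1/(w - 17/(w + w)**2) = 1/(w - 17*1/(4*w**2)) = 1/(w - 17/(4*w**2)))
h + o(D(10)) = 176653 + 4*(6 + 10)**2/(-17 + 4*(6 + 10)**3) = 176653 + 4*16**2/(-17 + 4*16**3) = 176653 + 4*256/(-17 + 4*4096) = 176653 + 4*256/(-17 + 16384) = 176653 + 4*256/16367 = 176653 + 4*256*(1/16367) = 176653 + 1024/16367 = 2891280675/16367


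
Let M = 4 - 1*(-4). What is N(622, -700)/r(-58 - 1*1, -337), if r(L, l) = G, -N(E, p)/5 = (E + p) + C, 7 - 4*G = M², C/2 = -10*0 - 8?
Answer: -1880/57 ≈ -32.982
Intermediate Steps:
M = 8 (M = 4 + 4 = 8)
C = -16 (C = 2*(-10*0 - 8) = 2*(0 - 8) = 2*(-8) = -16)
G = -57/4 (G = 7/4 - ¼*8² = 7/4 - ¼*64 = 7/4 - 16 = -57/4 ≈ -14.250)
N(E, p) = 80 - 5*E - 5*p (N(E, p) = -5*((E + p) - 16) = -5*(-16 + E + p) = 80 - 5*E - 5*p)
r(L, l) = -57/4
N(622, -700)/r(-58 - 1*1, -337) = (80 - 5*622 - 5*(-700))/(-57/4) = (80 - 3110 + 3500)*(-4/57) = 470*(-4/57) = -1880/57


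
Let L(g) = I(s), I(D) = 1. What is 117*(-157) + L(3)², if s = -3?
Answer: -18368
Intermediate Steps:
L(g) = 1
117*(-157) + L(3)² = 117*(-157) + 1² = -18369 + 1 = -18368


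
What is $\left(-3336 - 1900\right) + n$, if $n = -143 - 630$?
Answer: $-6009$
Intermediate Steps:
$n = -773$ ($n = -143 - 630 = -773$)
$\left(-3336 - 1900\right) + n = \left(-3336 - 1900\right) - 773 = -5236 - 773 = -6009$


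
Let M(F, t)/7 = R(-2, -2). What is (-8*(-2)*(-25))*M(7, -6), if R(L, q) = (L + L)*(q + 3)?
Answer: 11200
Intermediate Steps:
R(L, q) = 2*L*(3 + q) (R(L, q) = (2*L)*(3 + q) = 2*L*(3 + q))
M(F, t) = -28 (M(F, t) = 7*(2*(-2)*(3 - 2)) = 7*(2*(-2)*1) = 7*(-4) = -28)
(-8*(-2)*(-25))*M(7, -6) = (-8*(-2)*(-25))*(-28) = (16*(-25))*(-28) = -400*(-28) = 11200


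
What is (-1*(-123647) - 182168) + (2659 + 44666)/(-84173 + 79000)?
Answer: -302776458/5173 ≈ -58530.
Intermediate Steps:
(-1*(-123647) - 182168) + (2659 + 44666)/(-84173 + 79000) = (123647 - 182168) + 47325/(-5173) = -58521 + 47325*(-1/5173) = -58521 - 47325/5173 = -302776458/5173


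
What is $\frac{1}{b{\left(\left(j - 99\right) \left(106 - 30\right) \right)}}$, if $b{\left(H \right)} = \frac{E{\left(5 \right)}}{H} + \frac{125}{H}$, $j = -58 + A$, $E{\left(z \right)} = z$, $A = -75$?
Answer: $- \frac{8816}{65} \approx -135.63$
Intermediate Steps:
$j = -133$ ($j = -58 - 75 = -133$)
$b{\left(H \right)} = \frac{130}{H}$ ($b{\left(H \right)} = \frac{5}{H} + \frac{125}{H} = \frac{130}{H}$)
$\frac{1}{b{\left(\left(j - 99\right) \left(106 - 30\right) \right)}} = \frac{1}{130 \frac{1}{\left(-133 - 99\right) \left(106 - 30\right)}} = \frac{1}{130 \frac{1}{\left(-232\right) 76}} = \frac{1}{130 \frac{1}{-17632}} = \frac{1}{130 \left(- \frac{1}{17632}\right)} = \frac{1}{- \frac{65}{8816}} = - \frac{8816}{65}$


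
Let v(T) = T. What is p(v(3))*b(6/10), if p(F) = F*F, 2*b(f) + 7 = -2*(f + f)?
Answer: -423/10 ≈ -42.300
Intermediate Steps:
b(f) = -7/2 - 2*f (b(f) = -7/2 + (-2*(f + f))/2 = -7/2 + (-4*f)/2 = -7/2 - 2*f)
p(F) = F²
p(v(3))*b(6/10) = 3²*(-7/2 - 12/10) = 9*(-7/2 - 12/10) = 9*(-7/2 - 2*⅗) = 9*(-7/2 - 6/5) = 9*(-47/10) = -423/10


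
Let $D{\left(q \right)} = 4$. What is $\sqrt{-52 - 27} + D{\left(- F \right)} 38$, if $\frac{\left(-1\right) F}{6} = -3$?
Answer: $152 + i \sqrt{79} \approx 152.0 + 8.8882 i$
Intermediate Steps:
$F = 18$ ($F = \left(-6\right) \left(-3\right) = 18$)
$\sqrt{-52 - 27} + D{\left(- F \right)} 38 = \sqrt{-52 - 27} + 4 \cdot 38 = \sqrt{-79} + 152 = i \sqrt{79} + 152 = 152 + i \sqrt{79}$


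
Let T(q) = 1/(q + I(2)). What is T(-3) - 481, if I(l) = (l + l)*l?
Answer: -2404/5 ≈ -480.80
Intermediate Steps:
I(l) = 2*l² (I(l) = (2*l)*l = 2*l²)
T(q) = 1/(8 + q) (T(q) = 1/(q + 2*2²) = 1/(q + 2*4) = 1/(q + 8) = 1/(8 + q))
T(-3) - 481 = 1/(8 - 3) - 481 = 1/5 - 481 = ⅕ - 481 = -2404/5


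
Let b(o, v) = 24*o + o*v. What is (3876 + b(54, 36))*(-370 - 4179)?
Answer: -32370684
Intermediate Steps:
(3876 + b(54, 36))*(-370 - 4179) = (3876 + 54*(24 + 36))*(-370 - 4179) = (3876 + 54*60)*(-4549) = (3876 + 3240)*(-4549) = 7116*(-4549) = -32370684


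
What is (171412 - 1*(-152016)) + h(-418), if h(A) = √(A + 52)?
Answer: 323428 + I*√366 ≈ 3.2343e+5 + 19.131*I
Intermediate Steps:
h(A) = √(52 + A)
(171412 - 1*(-152016)) + h(-418) = (171412 - 1*(-152016)) + √(52 - 418) = (171412 + 152016) + √(-366) = 323428 + I*√366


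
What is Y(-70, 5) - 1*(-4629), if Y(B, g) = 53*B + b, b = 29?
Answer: 948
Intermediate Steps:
Y(B, g) = 29 + 53*B (Y(B, g) = 53*B + 29 = 29 + 53*B)
Y(-70, 5) - 1*(-4629) = (29 + 53*(-70)) - 1*(-4629) = (29 - 3710) + 4629 = -3681 + 4629 = 948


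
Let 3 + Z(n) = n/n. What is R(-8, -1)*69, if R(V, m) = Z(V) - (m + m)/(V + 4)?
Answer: -345/2 ≈ -172.50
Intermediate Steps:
Z(n) = -2 (Z(n) = -3 + n/n = -3 + 1 = -2)
R(V, m) = -2 - 2*m/(4 + V) (R(V, m) = -2 - (m + m)/(V + 4) = -2 - 2*m/(4 + V))
R(-8, -1)*69 = (2*(-4 - 1*(-8) - 1*(-1))/(4 - 8))*69 = (2*(-4 + 8 + 1)/(-4))*69 = (2*(-¼)*5)*69 = -5/2*69 = -345/2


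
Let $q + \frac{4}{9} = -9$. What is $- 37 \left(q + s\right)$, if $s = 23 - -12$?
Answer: $- \frac{8510}{9} \approx -945.56$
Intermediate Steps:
$s = 35$ ($s = 23 + 12 = 35$)
$q = - \frac{85}{9}$ ($q = - \frac{4}{9} - 9 = - \frac{85}{9} \approx -9.4444$)
$- 37 \left(q + s\right) = - 37 \left(- \frac{85}{9} + 35\right) = \left(-37\right) \frac{230}{9} = - \frac{8510}{9}$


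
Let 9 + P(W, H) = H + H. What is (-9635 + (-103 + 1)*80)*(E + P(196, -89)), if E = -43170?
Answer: 771537815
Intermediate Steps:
P(W, H) = -9 + 2*H (P(W, H) = -9 + (H + H) = -9 + 2*H)
(-9635 + (-103 + 1)*80)*(E + P(196, -89)) = (-9635 + (-103 + 1)*80)*(-43170 + (-9 + 2*(-89))) = (-9635 - 102*80)*(-43170 + (-9 - 178)) = (-9635 - 8160)*(-43170 - 187) = -17795*(-43357) = 771537815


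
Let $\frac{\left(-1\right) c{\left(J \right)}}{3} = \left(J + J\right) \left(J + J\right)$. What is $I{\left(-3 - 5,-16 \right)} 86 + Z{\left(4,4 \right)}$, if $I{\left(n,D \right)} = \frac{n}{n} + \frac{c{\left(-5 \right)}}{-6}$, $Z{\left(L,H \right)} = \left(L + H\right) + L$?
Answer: $4398$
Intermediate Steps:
$Z{\left(L,H \right)} = H + 2 L$ ($Z{\left(L,H \right)} = \left(H + L\right) + L = H + 2 L$)
$c{\left(J \right)} = - 12 J^{2}$ ($c{\left(J \right)} = - 3 \left(J + J\right) \left(J + J\right) = - 3 \cdot 2 J 2 J = - 3 \cdot 4 J^{2} = - 12 J^{2}$)
$I{\left(n,D \right)} = 51$ ($I{\left(n,D \right)} = \frac{n}{n} + \frac{\left(-12\right) \left(-5\right)^{2}}{-6} = 1 + \left(-12\right) 25 \left(- \frac{1}{6}\right) = 1 - -50 = 1 + 50 = 51$)
$I{\left(-3 - 5,-16 \right)} 86 + Z{\left(4,4 \right)} = 51 \cdot 86 + \left(4 + 2 \cdot 4\right) = 4386 + \left(4 + 8\right) = 4386 + 12 = 4398$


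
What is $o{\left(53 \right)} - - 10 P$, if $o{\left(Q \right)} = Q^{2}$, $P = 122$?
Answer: $4029$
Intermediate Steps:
$o{\left(53 \right)} - - 10 P = 53^{2} - \left(-10\right) 122 = 2809 - -1220 = 2809 + 1220 = 4029$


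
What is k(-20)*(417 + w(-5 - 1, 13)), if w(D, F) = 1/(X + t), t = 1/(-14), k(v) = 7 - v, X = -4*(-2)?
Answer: 416709/37 ≈ 11262.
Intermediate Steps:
X = 8
t = -1/14 ≈ -0.071429
w(D, F) = 14/111 (w(D, F) = 1/(8 - 1/14) = 1/(111/14) = 14/111)
k(-20)*(417 + w(-5 - 1, 13)) = (7 - 1*(-20))*(417 + 14/111) = (7 + 20)*(46301/111) = 27*(46301/111) = 416709/37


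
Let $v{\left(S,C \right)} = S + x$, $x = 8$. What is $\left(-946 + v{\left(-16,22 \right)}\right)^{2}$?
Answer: $910116$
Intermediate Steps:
$v{\left(S,C \right)} = 8 + S$ ($v{\left(S,C \right)} = S + 8 = 8 + S$)
$\left(-946 + v{\left(-16,22 \right)}\right)^{2} = \left(-946 + \left(8 - 16\right)\right)^{2} = \left(-946 - 8\right)^{2} = \left(-954\right)^{2} = 910116$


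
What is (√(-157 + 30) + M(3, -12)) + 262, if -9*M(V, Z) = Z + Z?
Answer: 794/3 + I*√127 ≈ 264.67 + 11.269*I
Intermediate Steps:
M(V, Z) = -2*Z/9 (M(V, Z) = -(Z + Z)/9 = -2*Z/9)
(√(-157 + 30) + M(3, -12)) + 262 = (√(-157 + 30) - 2/9*(-12)) + 262 = (√(-127) + 8/3) + 262 = (I*√127 + 8/3) + 262 = (8/3 + I*√127) + 262 = 794/3 + I*√127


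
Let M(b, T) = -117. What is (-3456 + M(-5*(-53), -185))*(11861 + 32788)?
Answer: -159530877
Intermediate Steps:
(-3456 + M(-5*(-53), -185))*(11861 + 32788) = (-3456 - 117)*(11861 + 32788) = -3573*44649 = -159530877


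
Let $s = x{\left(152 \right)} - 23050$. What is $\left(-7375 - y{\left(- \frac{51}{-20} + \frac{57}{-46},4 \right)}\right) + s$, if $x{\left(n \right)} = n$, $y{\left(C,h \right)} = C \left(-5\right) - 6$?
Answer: $- \frac{2783961}{92} \approx -30260.0$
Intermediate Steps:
$y{\left(C,h \right)} = -6 - 5 C$ ($y{\left(C,h \right)} = - 5 C - 6 = -6 - 5 C$)
$s = -22898$ ($s = 152 - 23050 = -22898$)
$\left(-7375 - y{\left(- \frac{51}{-20} + \frac{57}{-46},4 \right)}\right) + s = \left(-7375 - \left(-6 - 5 \left(- \frac{51}{-20} + \frac{57}{-46}\right)\right)\right) - 22898 = \left(-7375 - \left(-6 - 5 \left(\left(-51\right) \left(- \frac{1}{20}\right) + 57 \left(- \frac{1}{46}\right)\right)\right)\right) - 22898 = \left(-7375 - \left(-6 - 5 \left(\frac{51}{20} - \frac{57}{46}\right)\right)\right) - 22898 = \left(-7375 - \left(-6 - \frac{603}{92}\right)\right) - 22898 = \left(-7375 - - \frac{1155}{92}\right) - 22898 = \left(-7375 + \frac{1155}{92}\right) - 22898 = - \frac{677345}{92} - 22898 = - \frac{2783961}{92}$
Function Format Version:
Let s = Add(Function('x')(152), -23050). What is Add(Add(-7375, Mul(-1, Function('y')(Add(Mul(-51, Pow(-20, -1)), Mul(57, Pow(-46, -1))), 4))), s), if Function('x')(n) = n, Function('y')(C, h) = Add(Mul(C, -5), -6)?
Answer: Rational(-2783961, 92) ≈ -30260.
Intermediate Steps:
Function('y')(C, h) = Add(-6, Mul(-5, C)) (Function('y')(C, h) = Add(Mul(-5, C), -6) = Add(-6, Mul(-5, C)))
s = -22898 (s = Add(152, -23050) = -22898)
Add(Add(-7375, Mul(-1, Function('y')(Add(Mul(-51, Pow(-20, -1)), Mul(57, Pow(-46, -1))), 4))), s) = Add(Add(-7375, Mul(-1, Add(-6, Mul(-5, Add(Mul(-51, Pow(-20, -1)), Mul(57, Pow(-46, -1))))))), -22898) = Add(Add(-7375, Mul(-1, Add(-6, Mul(-5, Add(Mul(-51, Rational(-1, 20)), Mul(57, Rational(-1, 46))))))), -22898) = Add(Add(-7375, Mul(-1, Add(-6, Mul(-5, Add(Rational(51, 20), Rational(-57, 46)))))), -22898) = Add(Add(-7375, Mul(-1, Add(-6, Mul(-5, Rational(603, 460))))), -22898) = Add(Add(-7375, Mul(-1, Add(-6, Rational(-603, 92)))), -22898) = Add(Add(-7375, Mul(-1, Rational(-1155, 92))), -22898) = Add(Add(-7375, Rational(1155, 92)), -22898) = Add(Rational(-677345, 92), -22898) = Rational(-2783961, 92)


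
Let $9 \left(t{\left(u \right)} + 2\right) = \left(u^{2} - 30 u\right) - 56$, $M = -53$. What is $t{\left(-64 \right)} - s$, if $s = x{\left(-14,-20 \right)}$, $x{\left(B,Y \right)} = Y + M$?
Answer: $\frac{6599}{9} \approx 733.22$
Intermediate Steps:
$x{\left(B,Y \right)} = -53 + Y$ ($x{\left(B,Y \right)} = Y - 53 = -53 + Y$)
$s = -73$ ($s = -53 - 20 = -73$)
$t{\left(u \right)} = - \frac{74}{9} - \frac{10 u}{3} + \frac{u^{2}}{9}$ ($t{\left(u \right)} = -2 + \frac{\left(u^{2} - 30 u\right) - 56}{9} = -2 + \frac{-56 + u^{2} - 30 u}{9} = -2 - \left(\frac{56}{9} - \frac{u^{2}}{9} + \frac{10 u}{3}\right) = - \frac{74}{9} - \frac{10 u}{3} + \frac{u^{2}}{9}$)
$t{\left(-64 \right)} - s = \left(- \frac{74}{9} - - \frac{640}{3} + \frac{\left(-64\right)^{2}}{9}\right) - -73 = \left(- \frac{74}{9} + \frac{640}{3} + \frac{1}{9} \cdot 4096\right) + 73 = \left(- \frac{74}{9} + \frac{640}{3} + \frac{4096}{9}\right) + 73 = \frac{5942}{9} + 73 = \frac{6599}{9}$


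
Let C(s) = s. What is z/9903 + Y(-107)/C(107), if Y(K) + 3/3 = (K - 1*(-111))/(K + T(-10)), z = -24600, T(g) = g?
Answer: -103055221/41325219 ≈ -2.4938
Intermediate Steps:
Y(K) = -1 + (111 + K)/(-10 + K) (Y(K) = -1 + (K - 1*(-111))/(K - 10) = -1 + (K + 111)/(-10 + K) = -1 + (111 + K)/(-10 + K))
z/9903 + Y(-107)/C(107) = -24600/9903 + (121/(-10 - 107))/107 = -24600*1/9903 + (121/(-117))*(1/107) = -8200/3301 + (121*(-1/117))*(1/107) = -8200/3301 - 121/117*1/107 = -8200/3301 - 121/12519 = -103055221/41325219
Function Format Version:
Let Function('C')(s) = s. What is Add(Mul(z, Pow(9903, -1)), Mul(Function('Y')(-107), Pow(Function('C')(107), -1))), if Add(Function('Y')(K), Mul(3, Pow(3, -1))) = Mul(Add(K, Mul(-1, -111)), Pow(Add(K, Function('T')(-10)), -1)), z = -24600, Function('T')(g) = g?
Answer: Rational(-103055221, 41325219) ≈ -2.4938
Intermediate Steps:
Function('Y')(K) = Add(-1, Mul(Pow(Add(-10, K), -1), Add(111, K))) (Function('Y')(K) = Add(-1, Mul(Add(K, Mul(-1, -111)), Pow(Add(K, -10), -1))) = Add(-1, Mul(Add(K, 111), Pow(Add(-10, K), -1))) = Add(-1, Mul(Add(111, K), Pow(Add(-10, K), -1))) = Add(-1, Mul(Pow(Add(-10, K), -1), Add(111, K))))
Add(Mul(z, Pow(9903, -1)), Mul(Function('Y')(-107), Pow(Function('C')(107), -1))) = Add(Mul(-24600, Pow(9903, -1)), Mul(Mul(121, Pow(Add(-10, -107), -1)), Pow(107, -1))) = Add(Mul(-24600, Rational(1, 9903)), Mul(Mul(121, Pow(-117, -1)), Rational(1, 107))) = Add(Rational(-8200, 3301), Mul(Mul(121, Rational(-1, 117)), Rational(1, 107))) = Add(Rational(-8200, 3301), Mul(Rational(-121, 117), Rational(1, 107))) = Add(Rational(-8200, 3301), Rational(-121, 12519)) = Rational(-103055221, 41325219)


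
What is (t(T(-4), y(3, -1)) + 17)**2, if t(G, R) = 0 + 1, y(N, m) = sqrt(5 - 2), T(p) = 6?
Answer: 324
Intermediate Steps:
y(N, m) = sqrt(3)
t(G, R) = 1
(t(T(-4), y(3, -1)) + 17)**2 = (1 + 17)**2 = 18**2 = 324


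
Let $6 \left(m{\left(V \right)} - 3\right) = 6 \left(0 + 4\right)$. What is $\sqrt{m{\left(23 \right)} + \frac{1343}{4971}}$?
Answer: $\frac{2 \sqrt{44912985}}{4971} \approx 2.6963$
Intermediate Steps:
$m{\left(V \right)} = 7$ ($m{\left(V \right)} = 3 + \frac{6 \left(0 + 4\right)}{6} = 3 + \frac{6 \cdot 4}{6} = 3 + \frac{1}{6} \cdot 24 = 3 + 4 = 7$)
$\sqrt{m{\left(23 \right)} + \frac{1343}{4971}} = \sqrt{7 + \frac{1343}{4971}} = \sqrt{\frac{36140}{4971}} = \frac{2 \sqrt{44912985}}{4971}$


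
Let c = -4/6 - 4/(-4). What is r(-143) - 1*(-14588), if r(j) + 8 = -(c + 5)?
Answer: 43724/3 ≈ 14575.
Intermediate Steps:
c = ⅓ (c = -4*⅙ - 4*(-¼) = -⅔ + 1 = ⅓ ≈ 0.33333)
r(j) = -40/3 (r(j) = -8 - (⅓ + 5) = -8 - 1*16/3 = -8 - 16/3 = -40/3)
r(-143) - 1*(-14588) = -40/3 - 1*(-14588) = -40/3 + 14588 = 43724/3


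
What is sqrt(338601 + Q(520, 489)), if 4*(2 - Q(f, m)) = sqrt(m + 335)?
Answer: sqrt(1354412 - 2*sqrt(206))/2 ≈ 581.89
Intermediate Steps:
Q(f, m) = 2 - sqrt(335 + m)/4 (Q(f, m) = 2 - sqrt(m + 335)/4 = 2 - sqrt(335 + m)/4)
sqrt(338601 + Q(520, 489)) = sqrt(338601 + (2 - sqrt(335 + 489)/4)) = sqrt(338601 + (2 - sqrt(206)/2)) = sqrt(338603 - sqrt(206)/2)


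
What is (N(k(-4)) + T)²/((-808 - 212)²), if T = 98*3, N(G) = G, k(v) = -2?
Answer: 5329/65025 ≈ 0.081953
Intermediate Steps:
T = 294
(N(k(-4)) + T)²/((-808 - 212)²) = (-2 + 294)²/((-808 - 212)²) = 292²/((-1020)²) = 85264/1040400 = 85264*(1/1040400) = 5329/65025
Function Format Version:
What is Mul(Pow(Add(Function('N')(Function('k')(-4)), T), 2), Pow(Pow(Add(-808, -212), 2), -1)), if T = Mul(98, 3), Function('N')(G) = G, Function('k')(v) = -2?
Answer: Rational(5329, 65025) ≈ 0.081953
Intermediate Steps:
T = 294
Mul(Pow(Add(Function('N')(Function('k')(-4)), T), 2), Pow(Pow(Add(-808, -212), 2), -1)) = Mul(Pow(Add(-2, 294), 2), Pow(Pow(Add(-808, -212), 2), -1)) = Mul(Pow(292, 2), Pow(Pow(-1020, 2), -1)) = Mul(85264, Pow(1040400, -1)) = Mul(85264, Rational(1, 1040400)) = Rational(5329, 65025)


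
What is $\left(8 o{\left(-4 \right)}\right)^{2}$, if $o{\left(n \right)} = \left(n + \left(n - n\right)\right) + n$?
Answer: $4096$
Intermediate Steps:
$o{\left(n \right)} = 2 n$ ($o{\left(n \right)} = \left(n + 0\right) + n = n + n = 2 n$)
$\left(8 o{\left(-4 \right)}\right)^{2} = \left(8 \cdot 2 \left(-4\right)\right)^{2} = \left(8 \left(-8\right)\right)^{2} = \left(-64\right)^{2} = 4096$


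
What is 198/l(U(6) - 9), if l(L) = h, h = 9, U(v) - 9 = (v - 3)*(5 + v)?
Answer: 22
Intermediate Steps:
U(v) = 9 + (-3 + v)*(5 + v) (U(v) = 9 + (v - 3)*(5 + v) = 9 + (-3 + v)*(5 + v))
l(L) = 9
198/l(U(6) - 9) = 198/9 = 198*(⅑) = 22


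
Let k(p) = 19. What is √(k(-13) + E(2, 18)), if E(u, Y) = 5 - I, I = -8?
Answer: 4*√2 ≈ 5.6569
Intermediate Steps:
E(u, Y) = 13 (E(u, Y) = 5 - 1*(-8) = 5 + 8 = 13)
√(k(-13) + E(2, 18)) = √(19 + 13) = √32 = 4*√2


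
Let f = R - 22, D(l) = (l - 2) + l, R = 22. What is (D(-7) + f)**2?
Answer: 256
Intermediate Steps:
D(l) = -2 + 2*l (D(l) = (-2 + l) + l = -2 + 2*l)
f = 0 (f = 22 - 22 = 0)
(D(-7) + f)**2 = ((-2 + 2*(-7)) + 0)**2 = ((-2 - 14) + 0)**2 = (-16 + 0)**2 = (-16)**2 = 256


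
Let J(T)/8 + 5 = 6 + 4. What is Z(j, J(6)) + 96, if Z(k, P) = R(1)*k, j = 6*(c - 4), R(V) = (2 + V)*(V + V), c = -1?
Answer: -84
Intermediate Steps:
R(V) = 2*V*(2 + V) (R(V) = (2 + V)*(2*V) = 2*V*(2 + V))
J(T) = 40 (J(T) = -40 + 8*(6 + 4) = -40 + 8*10 = -40 + 80 = 40)
j = -30 (j = 6*(-1 - 4) = 6*(-5) = -30)
Z(k, P) = 6*k (Z(k, P) = (2*1*(2 + 1))*k = (2*1*3)*k = 6*k)
Z(j, J(6)) + 96 = 6*(-30) + 96 = -180 + 96 = -84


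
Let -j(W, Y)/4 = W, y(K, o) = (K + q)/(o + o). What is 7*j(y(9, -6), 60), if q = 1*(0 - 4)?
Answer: 35/3 ≈ 11.667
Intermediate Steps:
q = -4 (q = 1*(-4) = -4)
y(K, o) = (-4 + K)/(2*o) (y(K, o) = (K - 4)/(o + o) = (-4 + K)/((2*o)) = (-4 + K)*(1/(2*o)) = (-4 + K)/(2*o))
j(W, Y) = -4*W
7*j(y(9, -6), 60) = 7*(-2*(-4 + 9)/(-6)) = 7*(-2*(-1)*5/6) = 7*(-4*(-5/12)) = 7*(5/3) = 35/3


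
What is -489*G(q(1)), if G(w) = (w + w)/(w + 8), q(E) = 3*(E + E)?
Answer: -2934/7 ≈ -419.14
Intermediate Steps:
q(E) = 6*E (q(E) = 3*(2*E) = 6*E)
G(w) = 2*w/(8 + w) (G(w) = (2*w)/(8 + w) = 2*w/(8 + w))
-489*G(q(1)) = -978*6*1/(8 + 6*1) = -978*6/(8 + 6) = -978*6/14 = -489*6/7 = -2934/7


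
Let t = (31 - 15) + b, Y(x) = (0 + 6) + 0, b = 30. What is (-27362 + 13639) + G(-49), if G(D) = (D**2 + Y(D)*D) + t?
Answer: -11570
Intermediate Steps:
Y(x) = 6 (Y(x) = 6 + 0 = 6)
t = 46 (t = (31 - 15) + 30 = 16 + 30 = 46)
G(D) = 46 + D**2 + 6*D (G(D) = (D**2 + 6*D) + 46 = 46 + D**2 + 6*D)
(-27362 + 13639) + G(-49) = (-27362 + 13639) + (46 + (-49)**2 + 6*(-49)) = -13723 + (46 + 2401 - 294) = -13723 + 2153 = -11570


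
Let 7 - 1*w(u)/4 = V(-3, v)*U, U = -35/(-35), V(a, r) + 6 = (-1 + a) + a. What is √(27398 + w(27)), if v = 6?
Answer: √27478 ≈ 165.76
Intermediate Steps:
V(a, r) = -7 + 2*a (V(a, r) = -6 + ((-1 + a) + a) = -6 + (-1 + 2*a) = -7 + 2*a)
U = 1 (U = -35*(-1/35) = 1)
w(u) = 80 (w(u) = 28 - 4*(-7 + 2*(-3)) = 28 - 4*(-7 - 6) = 28 - (-52) = 28 - 4*(-13) = 28 + 52 = 80)
√(27398 + w(27)) = √(27398 + 80) = √27478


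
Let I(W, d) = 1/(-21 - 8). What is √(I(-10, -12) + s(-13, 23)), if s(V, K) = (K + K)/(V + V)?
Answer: 2*I*√64090/377 ≈ 1.343*I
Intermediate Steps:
s(V, K) = K/V (s(V, K) = (2*K)/((2*V)) = (2*K)*(1/(2*V)) = K/V)
I(W, d) = -1/29 (I(W, d) = 1/(-29) = -1/29)
√(I(-10, -12) + s(-13, 23)) = √(-1/29 + 23/(-13)) = √(-1/29 + 23*(-1/13)) = √(-1/29 - 23/13) = √(-680/377) = 2*I*√64090/377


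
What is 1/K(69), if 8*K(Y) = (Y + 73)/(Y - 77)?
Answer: -32/71 ≈ -0.45070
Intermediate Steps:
K(Y) = (73 + Y)/(8*(-77 + Y)) (K(Y) = ((Y + 73)/(Y - 77))/8 = ((73 + Y)/(-77 + Y))/8 = (73 + Y)/(8*(-77 + Y)))
1/K(69) = 1/((73 + 69)/(8*(-77 + 69))) = 1/((⅛)*142/(-8)) = 1/((⅛)*(-⅛)*142) = 1/(-71/32) = -32/71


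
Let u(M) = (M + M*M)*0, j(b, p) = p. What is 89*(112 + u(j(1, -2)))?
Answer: 9968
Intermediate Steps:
u(M) = 0 (u(M) = (M + M²)*0 = 0)
89*(112 + u(j(1, -2))) = 89*(112 + 0) = 89*112 = 9968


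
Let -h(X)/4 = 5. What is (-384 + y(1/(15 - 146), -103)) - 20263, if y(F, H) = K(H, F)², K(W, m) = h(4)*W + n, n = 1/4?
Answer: 67583729/16 ≈ 4.2240e+6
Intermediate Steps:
h(X) = -20 (h(X) = -4*5 = -20)
n = ¼ ≈ 0.25000
K(W, m) = ¼ - 20*W (K(W, m) = -20*W + ¼ = ¼ - 20*W)
y(F, H) = (¼ - 20*H)²
(-384 + y(1/(15 - 146), -103)) - 20263 = (-384 + (1 - 80*(-103))²/16) - 20263 = (-384 + (1 + 8240)²/16) - 20263 = (-384 + (1/16)*8241²) - 20263 = (-384 + (1/16)*67914081) - 20263 = (-384 + 67914081/16) - 20263 = 67907937/16 - 20263 = 67583729/16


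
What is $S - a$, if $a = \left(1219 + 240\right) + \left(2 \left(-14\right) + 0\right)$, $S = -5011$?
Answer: $-6442$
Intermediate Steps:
$a = 1431$ ($a = 1459 + \left(-28 + 0\right) = 1459 - 28 = 1431$)
$S - a = -5011 - 1431 = -6442$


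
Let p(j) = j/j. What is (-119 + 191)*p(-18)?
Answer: 72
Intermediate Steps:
p(j) = 1
(-119 + 191)*p(-18) = (-119 + 191)*1 = 72*1 = 72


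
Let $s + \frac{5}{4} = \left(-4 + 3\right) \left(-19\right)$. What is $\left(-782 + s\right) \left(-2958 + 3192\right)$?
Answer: $- \frac{357669}{2} \approx -1.7883 \cdot 10^{5}$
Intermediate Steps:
$s = \frac{71}{4}$ ($s = - \frac{5}{4} + \left(-4 + 3\right) \left(-19\right) = - \frac{5}{4} - -19 = - \frac{5}{4} + 19 = \frac{71}{4} \approx 17.75$)
$\left(-782 + s\right) \left(-2958 + 3192\right) = \left(-782 + \frac{71}{4}\right) \left(-2958 + 3192\right) = \left(- \frac{3057}{4}\right) 234 = - \frac{357669}{2}$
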